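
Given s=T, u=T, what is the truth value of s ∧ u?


Conjunction is true only when both operands are true.
Substitute: s=T, u=T.
T ∧ T evaluates to T.

T


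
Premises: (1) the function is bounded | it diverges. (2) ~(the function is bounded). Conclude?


Disjunctive syllogism: from (P ∨ Q) and ¬P, infer Q.
One disjunct, 'the function is bounded', is ruled out; the other must hold.

it diverges


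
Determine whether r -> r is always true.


Build the truth table over {r}:
r | φ
-----
F | T
T | T
Every row evaluates to true.

Yes, it is a tautology.


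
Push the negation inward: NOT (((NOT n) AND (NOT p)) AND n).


De Morgan: the negation of a conjunction is the disjunction of the negations.
Distribute NOT across AND, flipping it to OR, and negate each literal.

(n OR p) OR (NOT n)


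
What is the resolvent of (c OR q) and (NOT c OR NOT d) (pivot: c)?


The clauses contain complementary literals c and NOTc.
Resolution eliminates this pair and disjoins the remaining literals (merging duplicates).

(q OR NOT d)


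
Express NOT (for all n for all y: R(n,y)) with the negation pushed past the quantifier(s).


Negation flips each quantifier (∀↔∃) and negates the inner predicate.
¬(for all n for all y: φ) = there exists n there exists y: ¬φ.

there exists n there exists y: NOT(R(n,y))


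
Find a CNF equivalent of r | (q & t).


Step 1: Distribute ∨ over ∧: r ∨ (q ∧ t) = (r ∨ q) ∧ (r ∨ t).

(r | q) & (r | t)


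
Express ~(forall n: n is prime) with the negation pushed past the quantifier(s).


¬(forall x: φ) = exists x: ¬φ, and ¬(exists x: φ) = forall x: ¬φ.
Apply to the universal statement.

exists n: ~(n is prime)


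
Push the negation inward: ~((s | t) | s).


De Morgan: the negation of a disjunction is the conjunction of the negations.
Distribute ~ across |, flipping it to &, and negate each literal.

((~s) & (~t)) & (~s)


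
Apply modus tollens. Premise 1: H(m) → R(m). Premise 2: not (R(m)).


Modus tollens: from (P → Q) and ¬Q, infer ¬P.
Q = 'R(m)' is denied; since P → Q, P must also fail.

Not (H(m)).


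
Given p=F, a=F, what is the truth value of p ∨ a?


Disjunction is false only when both operands are false.
Substitute: p=F, a=F.
F ∨ F evaluates to F.

F


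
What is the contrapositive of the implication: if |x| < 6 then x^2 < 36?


The contrapositive of (P → Q) is (¬Q → ¬P); it is logically equivalent to the original.
Here P = '|x| < 6' and Q = 'x^2 < 36'.

If not (x^2 < 36), then not (|x| < 6).


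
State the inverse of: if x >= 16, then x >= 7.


The inverse of (P → Q) is (¬P → ¬Q). It is equivalent to the converse, not to the original.
Here P = 'x >= 16' and Q = 'x >= 7'.

If not (x >= 16), then not (x >= 7).


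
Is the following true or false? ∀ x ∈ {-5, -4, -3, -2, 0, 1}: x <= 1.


Evaluate the predicate on each element: -5:T, -4:T, -3:T, -2:T, 0:T, 1:T.
Every element satisfies the predicate.

T


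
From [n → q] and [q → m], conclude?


Hypothetical syllogism: from (P → Q) and (Q → R), infer (P → R).
Chain the two implications through the shared middle term 'q'.

n → m


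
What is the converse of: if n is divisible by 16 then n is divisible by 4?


The converse of (P → Q) is (Q → P). It is not in general equivalent to the original.
Here P = 'n is divisible by 16' and Q = 'n is divisible by 4'.

If n is divisible by 4, then n is divisible by 16.


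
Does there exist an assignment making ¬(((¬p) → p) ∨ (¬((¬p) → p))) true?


Check all 2 assignments over {p}:
p | φ
-----
F | F
T | F
No assignment makes the formula true.

Unsatisfiable.


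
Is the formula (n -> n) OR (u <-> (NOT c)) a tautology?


Build the truth table over {c, n, u}:
c | n | u | φ
-------------
F | F | F | T
T | F | F | T
F | T | F | T
T | T | F | T
F | F | T | T
T | F | T | T
F | T | T | T
T | T | T | T
Every row evaluates to true.

Yes, it is a tautology.


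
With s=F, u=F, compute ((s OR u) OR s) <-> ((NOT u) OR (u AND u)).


Substitute s=F, u=F:
s OR u = F OR F = F
(s OR u) OR s = F OR F = F
NOT u = T
u AND u = F AND F = F
(NOT u) OR (u AND u) = T OR F = T
((s OR u) OR s) <-> ((NOT u) OR (u AND u)) = F <-> T = F

F


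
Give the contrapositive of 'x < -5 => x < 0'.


The contrapositive of (P → Q) is (¬Q → ¬P); it is logically equivalent to the original.
Here P = 'x < -5' and Q = 'x < 0'.

If not (x < 0), then not (x < -5).


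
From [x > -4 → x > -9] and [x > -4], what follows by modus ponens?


Modus ponens: from (P → Q) and P, infer Q.
P = 'x > -4' is asserted, and P → Q holds, so Q follows.

x > -9.


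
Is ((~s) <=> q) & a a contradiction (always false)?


Truth table over {a, q, s}:
a | q | s | φ
-------------
False | False | False | False
True | False | False | False
False | True | False | False
True | True | False | True
False | False | True | False
True | False | True | True
False | True | True | False
True | True | True | False
Satisfying assignment at row 4: a=True, q=True, s=False gives True.

No, it is not a contradiction.


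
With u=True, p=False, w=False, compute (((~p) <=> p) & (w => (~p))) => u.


Substitute u=True, p=False, w=False:
~p = True
(~p) <=> p = True <=> False = False
~p = True
w => (~p) = False => True = True
((~p) <=> p) & (w => (~p)) = False & True = False
(((~p) <=> p) & (w => (~p))) => u = False => True = True

True


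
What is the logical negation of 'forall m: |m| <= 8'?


¬(forall x: φ) = exists x: ¬φ, and ¬(exists x: φ) = forall x: ¬φ.
Apply to the universal statement.

exists m: ~(|m| <= 8)


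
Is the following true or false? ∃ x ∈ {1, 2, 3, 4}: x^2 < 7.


Evaluate the predicate on each element: 1:T, 2:T, 3:F, 4:F.
Witness x = 1 satisfies the predicate.

T


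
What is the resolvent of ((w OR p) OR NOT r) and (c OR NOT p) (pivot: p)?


The clauses contain complementary literals p and NOTp.
Resolution eliminates this pair and disjoins the remaining literals (merging duplicates).

((NOT r OR w) OR c)


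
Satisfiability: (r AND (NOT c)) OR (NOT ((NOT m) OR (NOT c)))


Search for a satisfying assignment over {c, m, r}.
Try c=T, m=T, r=F: the formula evaluates to T.
A satisfying assignment exists.

Satisfiable.


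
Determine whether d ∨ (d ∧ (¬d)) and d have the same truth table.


Compare truth tables:
d | φ | ψ
---------
F | F | F
T | T | T
The columns φ and ψ agree on every row.

Yes, they are logically equivalent.


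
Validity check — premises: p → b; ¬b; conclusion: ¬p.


This matches the form of modus tollens: the conclusion follows in every model of the premises.

Valid.


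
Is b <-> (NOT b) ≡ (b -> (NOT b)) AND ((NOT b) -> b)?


Compare truth tables:
b | φ | ψ
---------
F | F | F
T | F | F
The columns φ and ψ agree on every row.

Yes, they are logically equivalent.


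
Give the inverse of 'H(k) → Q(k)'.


The inverse of (P → Q) is (¬P → ¬Q). It is equivalent to the converse, not to the original.
Here P = 'H(k)' and Q = 'Q(k)'.

If not (H(k)), then not (Q(k)).


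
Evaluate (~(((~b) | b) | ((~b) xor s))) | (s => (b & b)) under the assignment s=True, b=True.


Substitute s=True, b=True:
~b = False
(~b) | b = False | True = True
~b = False
(~b) xor s = False xor True = True
((~b) | b) | ((~b) xor s) = True | True = True
~(((~b) | b) | ((~b) xor s)) = False
b & b = True & True = True
s => (b & b) = True => True = True
(~(((~b) | b) | ((~b) xor s))) | (s => (b & b)) = False | True = True

True


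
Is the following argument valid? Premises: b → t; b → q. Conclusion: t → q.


This is (no valid rule). There exist truth assignments where the premises are all true but the conclusion is false.

Invalid.


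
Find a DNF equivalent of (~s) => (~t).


Step 1: Rewrite (¬s) → (¬t) as ¬(¬s) ∨ (¬t).
Step 2: Eliminate any double negations (¬¬X = X).

s | (~t)


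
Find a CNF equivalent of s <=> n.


Step 1: Rewrite s ↔ n as (s → n) ∧ (n → s).
Step 2: Rewrite each implication as a disjunction.

((~s) | n) & ((~n) | s)


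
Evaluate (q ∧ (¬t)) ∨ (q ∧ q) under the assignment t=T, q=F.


Substitute t=T, q=F:
¬t = F
q ∧ (¬t) = F ∧ F = F
q ∧ q = F ∧ F = F
(q ∧ (¬t)) ∨ (q ∧ q) = F ∨ F = F

F


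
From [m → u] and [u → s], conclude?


Hypothetical syllogism: from (P → Q) and (Q → R), infer (P → R).
Chain the two implications through the shared middle term 'u'.

m → s


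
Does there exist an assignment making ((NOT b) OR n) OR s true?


Search for a satisfying assignment over {b, n, s}.
Try b=F, n=F, s=F: the formula evaluates to T.
A satisfying assignment exists.

Satisfiable.


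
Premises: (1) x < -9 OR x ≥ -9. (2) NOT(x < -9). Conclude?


Disjunctive syllogism: from (P ∨ Q) and ¬P, infer Q.
One disjunct, 'x < -9', is ruled out; the other must hold.

x ≥ -9


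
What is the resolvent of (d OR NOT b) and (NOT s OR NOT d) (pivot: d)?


The clauses contain complementary literals d and NOTd.
Resolution eliminates this pair and disjoins the remaining literals (merging duplicates).

(NOT b OR NOT s)


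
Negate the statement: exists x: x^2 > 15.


¬(forall x: φ) = exists x: ¬φ, and ¬(exists x: φ) = forall x: ¬φ.
Apply to the existential statement.

forall x: ~(x^2 > 15)


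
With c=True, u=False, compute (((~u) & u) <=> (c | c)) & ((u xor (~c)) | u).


Substitute c=True, u=False:
~u = True
(~u) & u = True & False = False
c | c = True | True = True
((~u) & u) <=> (c | c) = False <=> True = False
~c = False
u xor (~c) = False xor False = False
(u xor (~c)) | u = False | False = False
(((~u) & u) <=> (c | c)) & ((u xor (~c)) | u) = False & False = False

False


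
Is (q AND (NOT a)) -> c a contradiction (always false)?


Truth table over {a, c, q}:
a | c | q | φ
-------------
F | F | F | T
T | F | F | T
F | T | F | T
T | T | F | T
F | F | T | F
T | F | T | T
F | T | T | T
T | T | T | T
Satisfying assignment at row 1: a=F, c=F, q=F gives T.

No, it is not a contradiction.


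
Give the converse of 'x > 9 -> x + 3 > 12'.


The converse of (P → Q) is (Q → P). It is not in general equivalent to the original.
Here P = 'x > 9' and Q = 'x + 3 > 12'.

If x + 3 > 12, then x > 9.


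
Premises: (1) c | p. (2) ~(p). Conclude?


Disjunctive syllogism: from (P ∨ Q) and ¬P, infer Q.
One disjunct, 'p', is ruled out; the other must hold.

c


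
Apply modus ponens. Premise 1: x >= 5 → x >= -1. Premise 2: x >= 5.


Modus ponens: from (P → Q) and P, infer Q.
P = 'x >= 5' is asserted, and P → Q holds, so Q follows.

x >= -1.


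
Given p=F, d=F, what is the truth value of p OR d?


Disjunction is false only when both operands are false.
Substitute: p=F, d=F.
F OR F evaluates to F.

F


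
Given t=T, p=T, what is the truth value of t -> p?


Implication is false only when antecedent is true and consequent is false.
Substitute: t=T, p=T.
T -> T evaluates to T.

T


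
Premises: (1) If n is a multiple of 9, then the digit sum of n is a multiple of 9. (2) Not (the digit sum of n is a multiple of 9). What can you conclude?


Modus tollens: from (P → Q) and ¬Q, infer ¬P.
Q = 'the digit sum of n is a multiple of 9' is denied; since P → Q, P must also fail.

Not (n is a multiple of 9).


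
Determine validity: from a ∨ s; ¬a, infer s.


This matches the form of disjunctive syllogism: the conclusion follows in every model of the premises.

Valid.


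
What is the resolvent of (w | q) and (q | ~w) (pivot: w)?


The clauses contain complementary literals w and ~w.
Resolution eliminates this pair and disjoins the remaining literals (merging duplicates).

q


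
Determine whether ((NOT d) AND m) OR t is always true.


Build the truth table over {d, m, t}:
d | m | t | φ
-------------
F | F | F | F
T | F | F | F
F | T | F | T
T | T | F | F
F | F | T | T
T | F | T | T
F | T | T | T
T | T | T | T
Counterexample at row 1: with d=F, m=F, t=F, the formula is F.

No, it is not a tautology.


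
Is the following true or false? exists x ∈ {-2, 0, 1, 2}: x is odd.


Evaluate the predicate on each element: -2:False, 0:False, 1:True, 2:False.
Witness x = 1 satisfies the predicate.

True


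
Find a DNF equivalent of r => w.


Step 1: Rewrite r → w as ¬r ∨ w.

(~r) | w


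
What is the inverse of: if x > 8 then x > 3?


The inverse of (P → Q) is (¬P → ¬Q). It is equivalent to the converse, not to the original.
Here P = 'x > 8' and Q = 'x > 3'.

If not (x > 8), then not (x > 3).


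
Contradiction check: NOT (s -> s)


Truth table over {s}:
s | φ
-----
F | F
T | F
Every row is false.

Yes, it is a contradiction.


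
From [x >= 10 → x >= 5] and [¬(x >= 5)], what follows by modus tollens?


Modus tollens: from (P → Q) and ¬Q, infer ¬P.
Q = 'x >= 5' is denied; since P → Q, P must also fail.

Not (x >= 10).


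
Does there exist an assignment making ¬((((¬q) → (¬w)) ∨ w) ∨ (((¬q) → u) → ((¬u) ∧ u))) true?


Check all 8 assignments over {q, u, w}:
q | u | w | φ
-------------
F | F | F | F
T | F | F | F
F | T | F | F
T | T | F | F
F | F | T | F
T | F | T | F
F | T | T | F
T | T | T | F
No assignment makes the formula true.

Unsatisfiable.


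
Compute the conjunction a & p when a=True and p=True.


Conjunction is true only when both operands are true.
Substitute: a=True, p=True.
True & True evaluates to True.

True


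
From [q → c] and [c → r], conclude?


Hypothetical syllogism: from (P → Q) and (Q → R), infer (P → R).
Chain the two implications through the shared middle term 'c'.

q → r


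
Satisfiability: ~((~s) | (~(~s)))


Check all 2 assignments over {s}:
s | φ
-----
False | False
True | False
No assignment makes the formula true.

Unsatisfiable.


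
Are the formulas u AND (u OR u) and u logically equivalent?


Compare truth tables:
u | φ | ψ
---------
F | F | F
T | T | T
The columns φ and ψ agree on every row.

Yes, they are logically equivalent.


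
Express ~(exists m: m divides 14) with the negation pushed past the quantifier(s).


¬(forall x: φ) = exists x: ¬φ, and ¬(exists x: φ) = forall x: ¬φ.
Apply to the existential statement.

forall m: ~(m divides 14)


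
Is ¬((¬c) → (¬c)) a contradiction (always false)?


Truth table over {c}:
c | φ
-----
F | F
T | F
Every row is false.

Yes, it is a contradiction.


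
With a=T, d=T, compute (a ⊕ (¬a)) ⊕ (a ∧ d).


Substitute a=T, d=T:
¬a = F
a ⊕ (¬a) = T ⊕ F = T
a ∧ d = T ∧ T = T
(a ⊕ (¬a)) ⊕ (a ∧ d) = T ⊕ T = F

F


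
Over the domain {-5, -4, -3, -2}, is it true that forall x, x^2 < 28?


Evaluate the predicate on each element: -5:True, -4:True, -3:True, -2:True.
Every element satisfies the predicate.

True


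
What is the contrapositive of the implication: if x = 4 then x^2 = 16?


The contrapositive of (P → Q) is (¬Q → ¬P); it is logically equivalent to the original.
Here P = 'x = 4' and Q = 'x^2 = 16'.

If not (x^2 = 16), then not (x = 4).


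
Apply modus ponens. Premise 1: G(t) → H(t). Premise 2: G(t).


Modus ponens: from (P → Q) and P, infer Q.
P = 'G(t)' is asserted, and P → Q holds, so Q follows.

H(t).


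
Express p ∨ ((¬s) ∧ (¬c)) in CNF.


Step 1: Distribute ∨ over ∧: p ∨ ((¬s) ∧ (¬c)) = (p ∨ (¬s)) ∧ (p ∨ (¬c)).

(p ∨ (¬s)) ∧ (p ∨ (¬c))


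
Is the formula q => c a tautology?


Build the truth table over {c, q}:
c | q | φ
---------
False | False | True
True | False | True
False | True | False
True | True | True
Counterexample at row 3: with c=False, q=True, the formula is False.

No, it is not a tautology.


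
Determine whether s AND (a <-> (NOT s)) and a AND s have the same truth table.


Compare truth tables:
a | s | φ | ψ
-------------
F | F | F | F
T | F | F | F
F | T | T | F
T | T | F | T
They differ at row 3 (a=F, s=T): φ=T but ψ=F.

No, they are not logically equivalent.


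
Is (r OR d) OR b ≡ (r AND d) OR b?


Compare truth tables:
b | d | r | φ | ψ
-----------------
F | F | F | F | F
T | F | F | T | T
F | T | F | T | F
T | T | F | T | T
F | F | T | T | F
T | F | T | T | T
F | T | T | T | T
T | T | T | T | T
They differ at row 3 (b=F, d=T, r=F): φ=T but ψ=F.

No, they are not logically equivalent.


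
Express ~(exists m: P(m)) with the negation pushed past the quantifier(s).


¬(forall x: φ) = exists x: ¬φ, and ¬(exists x: φ) = forall x: ¬φ.
Apply to the existential statement.

forall m: ~(P(m))


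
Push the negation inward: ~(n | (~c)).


De Morgan: the negation of a disjunction is the conjunction of the negations.
Distribute ~ across |, flipping it to &, and negate each literal.

(~n) & c


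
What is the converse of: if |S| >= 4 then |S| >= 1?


The converse of (P → Q) is (Q → P). It is not in general equivalent to the original.
Here P = '|S| >= 4' and Q = '|S| >= 1'.

If |S| >= 1, then |S| >= 4.


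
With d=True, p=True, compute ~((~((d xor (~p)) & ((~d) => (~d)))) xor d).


Substitute d=True, p=True:
~p = False
d xor (~p) = True xor False = True
~d = False
~d = False
(~d) => (~d) = False => False = True
(d xor (~p)) & ((~d) => (~d)) = True & True = True
~((d xor (~p)) & ((~d) => (~d))) = False
(~((d xor (~p)) & ((~d) => (~d)))) xor d = False xor True = True
~((~((d xor (~p)) & ((~d) => (~d)))) xor d) = False

False


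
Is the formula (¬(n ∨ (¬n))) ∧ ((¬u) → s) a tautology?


Build the truth table over {n, s, u}:
n | s | u | φ
-------------
F | F | F | F
T | F | F | F
F | T | F | F
T | T | F | F
F | F | T | F
T | F | T | F
F | T | T | F
T | T | T | F
Counterexample at row 1: with n=F, s=F, u=F, the formula is F.

No, it is not a tautology.


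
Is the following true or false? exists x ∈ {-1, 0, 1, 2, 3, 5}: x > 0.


Evaluate the predicate on each element: -1:False, 0:False, 1:True, 2:True, 3:True, 5:True.
Witness x = 1 satisfies the predicate.

True


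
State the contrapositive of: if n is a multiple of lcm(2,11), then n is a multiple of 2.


The contrapositive of (P → Q) is (¬Q → ¬P); it is logically equivalent to the original.
Here P = 'n is a multiple of lcm(2,11)' and Q = 'n is a multiple of 2'.

If not (n is a multiple of 2), then not (n is a multiple of lcm(2,11)).


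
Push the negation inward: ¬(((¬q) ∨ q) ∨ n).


De Morgan: the negation of a disjunction is the conjunction of the negations.
Distribute ¬ across ∨, flipping it to ∧, and negate each literal.

(q ∧ (¬q)) ∧ (¬n)


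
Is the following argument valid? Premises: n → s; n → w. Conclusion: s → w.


This is (no valid rule). There exist truth assignments where the premises are all true but the conclusion is false.

Invalid.


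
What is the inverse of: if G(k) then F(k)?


The inverse of (P → Q) is (¬P → ¬Q). It is equivalent to the converse, not to the original.
Here P = 'G(k)' and Q = 'F(k)'.

If not (G(k)), then not (F(k)).


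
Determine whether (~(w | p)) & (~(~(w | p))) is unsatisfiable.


Truth table over {p, w}:
p | w | φ
---------
False | False | False
True | False | False
False | True | False
True | True | False
Every row is false.

Yes, it is a contradiction.


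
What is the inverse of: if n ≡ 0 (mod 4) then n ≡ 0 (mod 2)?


The inverse of (P → Q) is (¬P → ¬Q). It is equivalent to the converse, not to the original.
Here P = 'n ≡ 0 (mod 4)' and Q = 'n ≡ 0 (mod 2)'.

If not (n ≡ 0 (mod 4)), then not (n ≡ 0 (mod 2)).


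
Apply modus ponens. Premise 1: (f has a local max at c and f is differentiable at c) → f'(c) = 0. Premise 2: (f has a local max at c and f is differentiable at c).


Modus ponens: from (P → Q) and P, infer Q.
P = '(f has a local max at c and f is differentiable at c)' is asserted, and P → Q holds, so Q follows.

f'(c) = 0.


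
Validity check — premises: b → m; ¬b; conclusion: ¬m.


This is denying the antecedent (fallacy). There exist truth assignments where the premises are all true but the conclusion is false.

Invalid.


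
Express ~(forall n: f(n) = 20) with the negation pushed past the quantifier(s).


¬(forall x: φ) = exists x: ¬φ, and ¬(exists x: φ) = forall x: ¬φ.
Apply to the universal statement.

exists n: ~(f(n) = 20)


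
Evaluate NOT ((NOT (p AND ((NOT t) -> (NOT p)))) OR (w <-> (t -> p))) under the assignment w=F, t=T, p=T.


Substitute w=F, t=T, p=T:
NOT t = F
NOT p = F
(NOT t) -> (NOT p) = F -> F = T
p AND ((NOT t) -> (NOT p)) = T AND T = T
NOT (p AND ((NOT t) -> (NOT p))) = F
t -> p = T -> T = T
w <-> (t -> p) = F <-> T = F
(NOT (p AND ((NOT t) -> (NOT p)))) OR (w <-> (t -> p)) = F OR F = F
NOT ((NOT (p AND ((NOT t) -> (NOT p)))) OR (w <-> (t -> p))) = T

T


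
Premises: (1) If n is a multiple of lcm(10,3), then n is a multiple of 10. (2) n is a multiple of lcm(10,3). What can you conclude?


Modus ponens: from (P → Q) and P, infer Q.
P = 'n is a multiple of lcm(10,3)' is asserted, and P → Q holds, so Q follows.

n is a multiple of 10.


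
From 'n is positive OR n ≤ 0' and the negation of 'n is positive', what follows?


Disjunctive syllogism: from (P ∨ Q) and ¬P, infer Q.
One disjunct, 'n is positive', is ruled out; the other must hold.

n ≤ 0


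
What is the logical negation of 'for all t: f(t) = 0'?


¬(for all x: φ) = there exists x: ¬φ, and ¬(there exists x: φ) = for all x: ¬φ.
Apply to the universal statement.

there exists t: NOT(f(t) = 0)


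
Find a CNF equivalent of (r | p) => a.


Step 1: Rewrite as ¬(r ∨ p) ∨ a = (¬r ∧ ¬p) ∨ a.
Step 2: Distribute ∨ over ∧.

((~r) | a) & ((~p) | a)


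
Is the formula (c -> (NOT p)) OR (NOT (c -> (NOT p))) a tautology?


Build the truth table over {c, p}:
c | p | φ
---------
F | F | T
T | F | T
F | T | T
T | T | T
Every row evaluates to true.

Yes, it is a tautology.


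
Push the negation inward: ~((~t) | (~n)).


De Morgan: the negation of a disjunction is the conjunction of the negations.
Distribute ~ across |, flipping it to &, and negate each literal.

t & n


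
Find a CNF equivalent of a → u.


Step 1: Rewrite a → u as ¬a ∨ u.

(¬a) ∨ u


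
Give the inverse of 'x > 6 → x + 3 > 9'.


The inverse of (P → Q) is (¬P → ¬Q). It is equivalent to the converse, not to the original.
Here P = 'x > 6' and Q = 'x + 3 > 9'.

If not (x > 6), then not (x + 3 > 9).


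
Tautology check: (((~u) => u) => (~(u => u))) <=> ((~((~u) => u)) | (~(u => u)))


Build the truth table over {u}:
u | φ
-----
False | True
True | True
Every row evaluates to true.

Yes, it is a tautology.


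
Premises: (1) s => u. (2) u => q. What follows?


Hypothetical syllogism: from (P → Q) and (Q → R), infer (P → R).
Chain the two implications through the shared middle term 'u'.

s => q


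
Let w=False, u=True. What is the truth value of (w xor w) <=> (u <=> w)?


Substitute w=False, u=True:
w xor w = False xor False = False
u <=> w = True <=> False = False
(w xor w) <=> (u <=> w) = False <=> False = True

True


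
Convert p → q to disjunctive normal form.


Step 1: Rewrite p → q as ¬p ∨ q.

(¬p) ∨ q


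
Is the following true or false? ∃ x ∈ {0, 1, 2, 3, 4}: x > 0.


Evaluate the predicate on each element: 0:F, 1:T, 2:T, 3:T, 4:T.
Witness x = 1 satisfies the predicate.

T


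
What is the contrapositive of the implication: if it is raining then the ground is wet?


The contrapositive of (P → Q) is (¬Q → ¬P); it is logically equivalent to the original.
Here P = 'it is raining' and Q = 'the ground is wet'.

If not (the ground is wet), then not (it is raining).


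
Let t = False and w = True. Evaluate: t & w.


Conjunction is true only when both operands are true.
Substitute: t=False, w=True.
False & True evaluates to False.

False


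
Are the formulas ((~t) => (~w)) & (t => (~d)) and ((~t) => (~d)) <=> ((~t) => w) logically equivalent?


Compare truth tables:
d | t | w | φ | ψ
-----------------
False | False | False | True | False
True | False | False | True | True
False | True | False | True | True
True | True | False | False | True
False | False | True | False | True
True | False | True | False | False
False | True | True | True | True
True | True | True | False | True
They differ at row 1 (d=False, t=False, w=False): φ=True but ψ=False.

No, they are not logically equivalent.


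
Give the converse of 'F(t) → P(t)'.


The converse of (P → Q) is (Q → P). It is not in general equivalent to the original.
Here P = 'F(t)' and Q = 'P(t)'.

If P(t), then F(t).


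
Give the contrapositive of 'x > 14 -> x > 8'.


The contrapositive of (P → Q) is (¬Q → ¬P); it is logically equivalent to the original.
Here P = 'x > 14' and Q = 'x > 8'.

If not (x > 8), then not (x > 14).


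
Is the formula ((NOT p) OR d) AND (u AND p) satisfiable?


Search for a satisfying assignment over {d, p, u}.
Try d=T, p=T, u=T: the formula evaluates to T.
A satisfying assignment exists.

Satisfiable.


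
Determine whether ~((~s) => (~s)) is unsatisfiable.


Truth table over {s}:
s | φ
-----
False | False
True | False
Every row is false.

Yes, it is a contradiction.


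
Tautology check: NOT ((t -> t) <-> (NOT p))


Build the truth table over {p, t}:
p | t | φ
---------
F | F | F
T | F | T
F | T | F
T | T | T
Counterexample at row 1: with p=F, t=F, the formula is F.

No, it is not a tautology.


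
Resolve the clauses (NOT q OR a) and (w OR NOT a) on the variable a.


The clauses contain complementary literals a and NOTa.
Resolution eliminates this pair and disjoins the remaining literals (merging duplicates).

(NOT q OR w)


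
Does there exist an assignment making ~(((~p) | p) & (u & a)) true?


Search for a satisfying assignment over {a, p, u}.
Try a=False, p=False, u=False: the formula evaluates to True.
A satisfying assignment exists.

Satisfiable.


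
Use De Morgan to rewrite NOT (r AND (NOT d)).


De Morgan: the negation of a conjunction is the disjunction of the negations.
Distribute NOT across AND, flipping it to OR, and negate each literal.

(NOT r) OR d


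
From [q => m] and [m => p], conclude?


Hypothetical syllogism: from (P → Q) and (Q → R), infer (P → R).
Chain the two implications through the shared middle term 'm'.

q => p


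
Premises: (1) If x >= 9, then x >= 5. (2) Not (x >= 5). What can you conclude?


Modus tollens: from (P → Q) and ¬Q, infer ¬P.
Q = 'x >= 5' is denied; since P → Q, P must also fail.

Not (x >= 9).


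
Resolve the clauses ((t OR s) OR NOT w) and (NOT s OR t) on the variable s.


The clauses contain complementary literals s and NOTs.
Resolution eliminates this pair and disjoins the remaining literals (merging duplicates).

(t OR NOT w)


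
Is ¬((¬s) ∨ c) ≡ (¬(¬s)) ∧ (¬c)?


Compare truth tables:
c | s | φ | ψ
-------------
F | F | F | F
T | F | F | F
F | T | T | T
T | T | F | F
The columns φ and ψ agree on every row.

Yes, they are logically equivalent.


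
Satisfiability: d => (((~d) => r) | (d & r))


Search for a satisfying assignment over {d, r}.
Try d=False, r=False: the formula evaluates to True.
A satisfying assignment exists.

Satisfiable.


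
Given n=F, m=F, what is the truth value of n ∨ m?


Disjunction is false only when both operands are false.
Substitute: n=F, m=F.
F ∨ F evaluates to F.

F


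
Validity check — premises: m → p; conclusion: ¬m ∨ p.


This matches the form of material implication: the conclusion follows in every model of the premises.

Valid.


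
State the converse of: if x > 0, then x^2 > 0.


The converse of (P → Q) is (Q → P). It is not in general equivalent to the original.
Here P = 'x > 0' and Q = 'x^2 > 0'.

If x^2 > 0, then x > 0.


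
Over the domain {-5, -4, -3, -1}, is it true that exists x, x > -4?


Evaluate the predicate on each element: -5:False, -4:False, -3:True, -1:True.
Witness x = -3 satisfies the predicate.

True


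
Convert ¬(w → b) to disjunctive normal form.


Step 1: Rewrite implication then negate: ¬(¬w ∨ b) = w ∧ ¬b.

w ∧ (¬b)


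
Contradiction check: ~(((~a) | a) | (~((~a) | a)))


Truth table over {a}:
a | φ
-----
False | False
True | False
Every row is false.

Yes, it is a contradiction.


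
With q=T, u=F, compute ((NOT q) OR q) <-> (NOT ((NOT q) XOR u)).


Substitute q=T, u=F:
NOT q = F
(NOT q) OR q = F OR T = T
NOT q = F
(NOT q) XOR u = F XOR F = F
NOT ((NOT q) XOR u) = T
((NOT q) OR q) <-> (NOT ((NOT q) XOR u)) = T <-> T = T

T


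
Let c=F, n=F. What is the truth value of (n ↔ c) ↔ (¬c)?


Substitute c=F, n=F:
n ↔ c = F ↔ F = T
¬c = T
(n ↔ c) ↔ (¬c) = T ↔ T = T

T


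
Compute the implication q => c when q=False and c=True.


Implication is false only when antecedent is true and consequent is false.
Substitute: q=False, c=True.
False => True evaluates to True.

True


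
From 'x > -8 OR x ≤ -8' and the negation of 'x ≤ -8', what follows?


Disjunctive syllogism: from (P ∨ Q) and ¬P, infer Q.
One disjunct, 'x ≤ -8', is ruled out; the other must hold.

x > -8


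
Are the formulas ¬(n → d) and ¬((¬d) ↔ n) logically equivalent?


Compare truth tables:
d | n | φ | ψ
-------------
F | F | F | T
T | F | F | F
F | T | T | F
T | T | F | T
They differ at row 1 (d=F, n=F): φ=F but ψ=T.

No, they are not logically equivalent.


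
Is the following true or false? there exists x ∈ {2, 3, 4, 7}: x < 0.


Evaluate the predicate on each element: 2:F, 3:F, 4:F, 7:F.
No element satisfies the predicate.

F


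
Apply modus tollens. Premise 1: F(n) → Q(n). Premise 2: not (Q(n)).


Modus tollens: from (P → Q) and ¬Q, infer ¬P.
Q = 'Q(n)' is denied; since P → Q, P must also fail.

Not (F(n)).


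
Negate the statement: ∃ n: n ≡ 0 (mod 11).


¬(∀ x: φ) = ∃ x: ¬φ, and ¬(∃ x: φ) = ∀ x: ¬φ.
Apply to the existential statement.

∀ n: ¬(n ≡ 0 (mod 11))


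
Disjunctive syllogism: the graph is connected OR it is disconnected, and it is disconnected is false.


Disjunctive syllogism: from (P ∨ Q) and ¬P, infer Q.
One disjunct, 'it is disconnected', is ruled out; the other must hold.

the graph is connected


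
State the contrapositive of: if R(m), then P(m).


The contrapositive of (P → Q) is (¬Q → ¬P); it is logically equivalent to the original.
Here P = 'R(m)' and Q = 'P(m)'.

If not (P(m)), then not (R(m)).


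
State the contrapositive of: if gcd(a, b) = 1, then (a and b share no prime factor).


The contrapositive of (P → Q) is (¬Q → ¬P); it is logically equivalent to the original.
Here P = 'gcd(a, b) = 1' and Q = '(a and b share no prime factor)'.

If not ((a and b share no prime factor)), then not (gcd(a, b) = 1).


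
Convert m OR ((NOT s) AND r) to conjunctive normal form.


Step 1: Distribute ∨ over ∧: m ∨ ((¬s) ∧ r) = (m ∨ (¬s)) ∧ (m ∨ r).

(m OR (NOT s)) AND (m OR r)


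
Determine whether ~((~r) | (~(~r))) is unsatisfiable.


Truth table over {r}:
r | φ
-----
False | False
True | False
Every row is false.

Yes, it is a contradiction.


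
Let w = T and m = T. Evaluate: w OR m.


Disjunction is false only when both operands are false.
Substitute: w=T, m=T.
T OR T evaluates to T.

T


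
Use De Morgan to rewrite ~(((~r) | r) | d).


De Morgan: the negation of a disjunction is the conjunction of the negations.
Distribute ~ across |, flipping it to &, and negate each literal.

(r & (~r)) & (~d)


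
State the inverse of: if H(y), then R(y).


The inverse of (P → Q) is (¬P → ¬Q). It is equivalent to the converse, not to the original.
Here P = 'H(y)' and Q = 'R(y)'.

If not (H(y)), then not (R(y)).


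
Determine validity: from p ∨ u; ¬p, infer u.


This matches the form of disjunctive syllogism: the conclusion follows in every model of the premises.

Valid.


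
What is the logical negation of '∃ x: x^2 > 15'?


¬(∀ x: φ) = ∃ x: ¬φ, and ¬(∃ x: φ) = ∀ x: ¬φ.
Apply to the existential statement.

∀ x: ¬(x^2 > 15)


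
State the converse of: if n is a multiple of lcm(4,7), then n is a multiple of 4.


The converse of (P → Q) is (Q → P). It is not in general equivalent to the original.
Here P = 'n is a multiple of lcm(4,7)' and Q = 'n is a multiple of 4'.

If n is a multiple of 4, then n is a multiple of lcm(4,7).


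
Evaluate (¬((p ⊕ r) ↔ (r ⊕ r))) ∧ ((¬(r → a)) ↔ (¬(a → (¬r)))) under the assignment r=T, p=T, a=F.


Substitute r=T, p=T, a=F:
… (earlier sub-steps elided)
r ⊕ r = T ⊕ T = F
(p ⊕ r) ↔ (r ⊕ r) = F ↔ F = T
¬((p ⊕ r) ↔ (r ⊕ r)) = F
r → a = T → F = F
¬(r → a) = T
¬r = F
a → (¬r) = F → F = T
¬(a → (¬r)) = F
(¬(r → a)) ↔ (¬(a → (¬r))) = T ↔ F = F
(¬((p ⊕ r) ↔ (r ⊕ r))) ∧ ((¬(r → a)) ↔ (¬(a → (¬r)))) = F ∧ F = F

F


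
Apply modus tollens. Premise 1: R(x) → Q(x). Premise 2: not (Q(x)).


Modus tollens: from (P → Q) and ¬Q, infer ¬P.
Q = 'Q(x)' is denied; since P → Q, P must also fail.

Not (R(x)).


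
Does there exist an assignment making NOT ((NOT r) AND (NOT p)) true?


Search for a satisfying assignment over {p, r}.
Try p=T, r=F: the formula evaluates to T.
A satisfying assignment exists.

Satisfiable.


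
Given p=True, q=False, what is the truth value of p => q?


Implication is false only when antecedent is true and consequent is false.
Substitute: p=True, q=False.
True => False evaluates to False.

False


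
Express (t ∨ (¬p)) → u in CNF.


Step 1: Rewrite as ¬(t ∨ (¬p)) ∨ u = (¬t ∧ ¬(¬p)) ∨ u.
Step 2: Distribute ∨ over ∧.
Step 3: Eliminate any double negations (¬¬X = X).

((¬t) ∨ u) ∧ (p ∨ u)


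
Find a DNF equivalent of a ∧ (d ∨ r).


Step 1: Distribute ∧ over ∨: a ∧ (d ∨ r) = (a ∧ d) ∨ (a ∧ r).

(a ∧ d) ∨ (a ∧ r)


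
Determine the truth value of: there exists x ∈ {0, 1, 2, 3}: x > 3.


Evaluate the predicate on each element: 0:F, 1:F, 2:F, 3:F.
No element satisfies the predicate.

F


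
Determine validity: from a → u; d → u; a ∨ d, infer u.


This matches the form of proof by cases: the conclusion follows in every model of the premises.

Valid.


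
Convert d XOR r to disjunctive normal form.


Step 1: d ⊕ r is true exactly when they disagree: (d ∧ ¬r) ∨ (¬d ∧ r).

(d AND (NOT r)) OR ((NOT d) AND r)


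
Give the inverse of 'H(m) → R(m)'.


The inverse of (P → Q) is (¬P → ¬Q). It is equivalent to the converse, not to the original.
Here P = 'H(m)' and Q = 'R(m)'.

If not (H(m)), then not (R(m)).


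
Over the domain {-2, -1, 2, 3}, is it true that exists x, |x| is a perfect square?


Evaluate the predicate on each element: -2:False, -1:True, 2:False, 3:False.
Witness x = -1 satisfies the predicate.

True


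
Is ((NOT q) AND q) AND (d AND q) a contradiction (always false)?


Truth table over {d, q}:
d | q | φ
---------
F | F | F
T | F | F
F | T | F
T | T | F
Every row is false.

Yes, it is a contradiction.


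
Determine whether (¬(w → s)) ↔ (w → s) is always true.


Build the truth table over {s, w}:
s | w | φ
---------
F | F | F
T | F | F
F | T | F
T | T | F
Counterexample at row 1: with s=F, w=F, the formula is F.

No, it is not a tautology.


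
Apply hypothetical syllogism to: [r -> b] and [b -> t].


Hypothetical syllogism: from (P → Q) and (Q → R), infer (P → R).
Chain the two implications through the shared middle term 'b'.

r -> t


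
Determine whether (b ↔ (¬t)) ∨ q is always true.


Build the truth table over {b, q, t}:
b | q | t | φ
-------------
F | F | F | F
T | F | F | T
F | T | F | T
T | T | F | T
F | F | T | T
T | F | T | F
F | T | T | T
T | T | T | T
Counterexample at row 1: with b=F, q=F, t=F, the formula is F.

No, it is not a tautology.


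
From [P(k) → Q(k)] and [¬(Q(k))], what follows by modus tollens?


Modus tollens: from (P → Q) and ¬Q, infer ¬P.
Q = 'Q(k)' is denied; since P → Q, P must also fail.

Not (P(k)).


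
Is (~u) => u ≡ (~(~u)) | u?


Compare truth tables:
u | φ | ψ
---------
False | False | False
True | True | True
The columns φ and ψ agree on every row.

Yes, they are logically equivalent.


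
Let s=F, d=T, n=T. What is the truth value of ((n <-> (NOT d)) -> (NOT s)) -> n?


Substitute s=F, d=T, n=T:
NOT d = F
n <-> (NOT d) = T <-> F = F
NOT s = T
(n <-> (NOT d)) -> (NOT s) = F -> T = T
((n <-> (NOT d)) -> (NOT s)) -> n = T -> T = T

T


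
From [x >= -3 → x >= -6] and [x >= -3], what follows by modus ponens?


Modus ponens: from (P → Q) and P, infer Q.
P = 'x >= -3' is asserted, and P → Q holds, so Q follows.

x >= -6.


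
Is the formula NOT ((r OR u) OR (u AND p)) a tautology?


Build the truth table over {p, r, u}:
p | r | u | φ
-------------
F | F | F | T
T | F | F | T
F | T | F | F
T | T | F | F
F | F | T | F
T | F | T | F
F | T | T | F
T | T | T | F
Counterexample at row 3: with p=F, r=T, u=F, the formula is F.

No, it is not a tautology.


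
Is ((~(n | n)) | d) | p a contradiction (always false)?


Truth table over {d, n, p}:
d | n | p | φ
-------------
False | False | False | True
True | False | False | True
False | True | False | False
True | True | False | True
False | False | True | True
True | False | True | True
False | True | True | True
True | True | True | True
Satisfying assignment at row 1: d=False, n=False, p=False gives True.

No, it is not a contradiction.


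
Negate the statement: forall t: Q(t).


¬(forall x: φ) = exists x: ¬φ, and ¬(exists x: φ) = forall x: ¬φ.
Apply to the universal statement.

exists t: ~(Q(t))


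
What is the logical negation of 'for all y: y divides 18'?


¬(for all x: φ) = there exists x: ¬φ, and ¬(there exists x: φ) = for all x: ¬φ.
Apply to the universal statement.

there exists y: NOT(y divides 18)


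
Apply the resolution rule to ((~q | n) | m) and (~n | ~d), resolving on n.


The clauses contain complementary literals n and ~n.
Resolution eliminates this pair and disjoins the remaining literals (merging duplicates).

((~q | m) | ~d)


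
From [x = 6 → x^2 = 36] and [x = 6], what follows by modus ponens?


Modus ponens: from (P → Q) and P, infer Q.
P = 'x = 6' is asserted, and P → Q holds, so Q follows.

x^2 = 36.


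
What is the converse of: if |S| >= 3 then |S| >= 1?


The converse of (P → Q) is (Q → P). It is not in general equivalent to the original.
Here P = '|S| >= 3' and Q = '|S| >= 1'.

If |S| >= 1, then |S| >= 3.


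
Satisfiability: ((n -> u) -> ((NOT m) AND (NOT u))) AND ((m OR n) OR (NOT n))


Search for a satisfying assignment over {m, n, u}.
Try m=F, n=F, u=F: the formula evaluates to T.
A satisfying assignment exists.

Satisfiable.


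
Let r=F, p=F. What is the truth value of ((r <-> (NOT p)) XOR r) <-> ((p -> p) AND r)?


Substitute r=F, p=F:
NOT p = T
r <-> (NOT p) = F <-> T = F
(r <-> (NOT p)) XOR r = F XOR F = F
p -> p = F -> F = T
(p -> p) AND r = T AND F = F
((r <-> (NOT p)) XOR r) <-> ((p -> p) AND r) = F <-> F = T

T


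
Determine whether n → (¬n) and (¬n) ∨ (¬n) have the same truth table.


Compare truth tables:
n | φ | ψ
---------
F | T | T
T | F | F
The columns φ and ψ agree on every row.

Yes, they are logically equivalent.


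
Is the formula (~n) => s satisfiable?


Search for a satisfying assignment over {n, s}.
Try n=True, s=False: the formula evaluates to True.
A satisfying assignment exists.

Satisfiable.
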